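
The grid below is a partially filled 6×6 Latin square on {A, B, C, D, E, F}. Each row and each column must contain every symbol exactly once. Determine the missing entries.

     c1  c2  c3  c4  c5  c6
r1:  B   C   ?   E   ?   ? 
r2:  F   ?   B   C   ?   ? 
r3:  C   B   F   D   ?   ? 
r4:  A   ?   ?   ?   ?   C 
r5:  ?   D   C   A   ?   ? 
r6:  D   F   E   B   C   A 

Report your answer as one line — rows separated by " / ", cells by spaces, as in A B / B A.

B C A E D F / F A B C E D / C B F D A E / A E D F B C / E D C A F B / D F E B C A

row 3 has {B,C,D,F}; column 6 has {A,C} — only E is left for (r3,c6).
row 4 has {A,C}; column 2 has {B,C,D,F} — only E is left for (r4,c2).
row 4 has {A,C,E}; column 3 has {B,C,E,F} — only D is left for (r4,c3).
row 4 has {A,C,D,E}; column 4 has {A,B,C,D,E} — only F is left for (r4,c4).
row 4 has {A,C,D,E,F}; column 5 has {C} — only B is left for (r4,c5).
row 5 has {A,C,D}; column 1 has {A,B,C,D,F} — only E is left for (r5,c1).
row 5 has {A,C,D,E}; column 5 has {B,C} — only F is left for (r5,c5).
row 5 has {A,C,D,E,F}; column 6 has {A,C,E} — only B is left for (r5,c6).
row 1 has {B,C,E}; column 3 has {B,C,D,E,F} — only A is left for (r1,c3).
row 1 has {A,B,C,E}; column 5 has {B,C,F} — only D is left for (r1,c5).
row 1 has {A,B,C,D,E}; column 6 has {A,B,C,E} — only F is left for (r1,c6).
row 2 has {B,C,F}; column 2 has {B,C,D,E,F} — only A is left for (r2,c2).
row 2 has {A,B,C,F}; column 5 has {B,C,D,F} — only E is left for (r2,c5).
row 2 has {A,B,C,E,F}; column 6 has {A,B,C,E,F} — only D is left for (r2,c6).
row 3 has {B,C,D,E,F}; column 5 has {B,C,D,E,F} — only A is left for (r3,c5).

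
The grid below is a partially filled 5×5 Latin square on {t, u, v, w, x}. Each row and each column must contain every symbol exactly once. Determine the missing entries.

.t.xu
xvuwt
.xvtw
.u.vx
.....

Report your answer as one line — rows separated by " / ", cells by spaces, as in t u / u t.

(r1,c3) = w
(r3,c1) = u
(r4,c3) = t
(r5,c2) = w
(r5,c3) = x
(r5,c4) = u
(r5,c5) = v
(r1,c1) = v
(r4,c1) = w
(r5,c1) = t

v t w x u / x v u w t / u x v t w / w u t v x / t w x u v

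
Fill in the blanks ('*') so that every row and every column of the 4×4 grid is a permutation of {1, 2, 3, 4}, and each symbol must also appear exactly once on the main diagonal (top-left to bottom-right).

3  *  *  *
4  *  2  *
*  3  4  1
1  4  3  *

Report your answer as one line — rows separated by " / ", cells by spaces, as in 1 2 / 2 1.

3 2 1 4 / 4 1 2 3 / 2 3 4 1 / 1 4 3 2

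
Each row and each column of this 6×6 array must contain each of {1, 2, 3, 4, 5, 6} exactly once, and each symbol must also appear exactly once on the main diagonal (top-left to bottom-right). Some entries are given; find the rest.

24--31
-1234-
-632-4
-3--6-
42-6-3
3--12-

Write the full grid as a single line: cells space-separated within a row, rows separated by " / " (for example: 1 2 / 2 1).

2 4 6 5 3 1 / 6 1 2 3 4 5 / 5 6 3 2 1 4 / 1 3 5 4 6 2 / 4 2 1 6 5 3 / 3 5 4 1 2 6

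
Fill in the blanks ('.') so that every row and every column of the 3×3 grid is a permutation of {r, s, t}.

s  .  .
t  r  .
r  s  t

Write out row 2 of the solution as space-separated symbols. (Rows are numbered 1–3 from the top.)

t r s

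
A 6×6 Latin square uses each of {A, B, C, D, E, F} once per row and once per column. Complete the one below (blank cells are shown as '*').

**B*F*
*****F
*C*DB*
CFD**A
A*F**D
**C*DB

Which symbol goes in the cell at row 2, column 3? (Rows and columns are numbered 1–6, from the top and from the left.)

(r3,c6) = E
(r4,c5) = E
(r5,c5) = C
(r1,c6) = C
(r2,c5) = A
(r3,c1) = F
(r3,c3) = A
(r4,c4) = B
(r5,c4) = E
(r6,c1) = E
(r6,c2) = A
(r6,c4) = F
(r1,c1) = D
(r1,c2) = E
(r1,c4) = A
(r2,c1) = B
(r2,c2) = D
(r2,c3) = E

E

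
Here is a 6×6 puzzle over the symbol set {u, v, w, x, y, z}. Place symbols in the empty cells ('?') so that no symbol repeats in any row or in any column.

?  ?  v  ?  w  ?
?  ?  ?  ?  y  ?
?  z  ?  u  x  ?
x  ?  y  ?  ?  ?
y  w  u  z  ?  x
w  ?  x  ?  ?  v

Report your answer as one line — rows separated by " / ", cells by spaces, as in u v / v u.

z y v x w u / u x z v y w / v z w u x y / x v y w u z / y w u z v x / w u x y z v

row 3 has {u,x,z}; column 1 has {w,x,y} — only v is left for (r3,c1).
row 3 has {u,v,x,z}; column 3 has {u,v,x,y} — only w is left for (r3,c3).
row 3 has {u,v,w,x,z}; column 6 has {v,x} — only y is left for (r3,c6).
row 5 has {u,w,x,y,z}; column 5 has {w,x,y} — only v is left for (r5,c5).
row 6 has {v,w,x}; column 4 has {u,z} — only y is left for (r6,c4).
row 1 has {v,w}; column 4 has {u,y,z} — only x is left for (r1,c4).
row 2 has {y}; column 3 has {u,v,w,x,y} — only z is left for (r2,c3).
row 6 has {v,w,x,y}; column 2 has {w,z} — only u is left for (r6,c2).
row 6 has {u,v,w,x,y}; column 5 has {v,w,x,y} — only z is left for (r6,c5).
row 1 has {v,w,x}; column 2 has {u,w,z} — only y is left for (r1,c2).
row 2 has {y,z}; column 1 has {v,w,x,y} — only u is left for (r2,c1).
row 2 has {u,y,z}; column 6 has {v,x,y} — only w is left for (r2,c6).
row 4 has {x,y}; column 2 has {u,w,y,z} — only v is left for (r4,c2).
row 4 has {v,x,y}; column 4 has {u,x,y,z} — only w is left for (r4,c4).
row 4 has {v,w,x,y}; column 5 has {v,w,x,y,z} — only u is left for (r4,c5).
row 4 has {u,v,w,x,y}; column 6 has {v,w,x,y} — only z is left for (r4,c6).
row 1 has {v,w,x,y}; column 1 has {u,v,w,x,y} — only z is left for (r1,c1).
row 1 has {v,w,x,y,z}; column 6 has {v,w,x,y,z} — only u is left for (r1,c6).
row 2 has {u,w,y,z}; column 2 has {u,v,w,y,z} — only x is left for (r2,c2).
row 2 has {u,w,x,y,z}; column 4 has {u,w,x,y,z} — only v is left for (r2,c4).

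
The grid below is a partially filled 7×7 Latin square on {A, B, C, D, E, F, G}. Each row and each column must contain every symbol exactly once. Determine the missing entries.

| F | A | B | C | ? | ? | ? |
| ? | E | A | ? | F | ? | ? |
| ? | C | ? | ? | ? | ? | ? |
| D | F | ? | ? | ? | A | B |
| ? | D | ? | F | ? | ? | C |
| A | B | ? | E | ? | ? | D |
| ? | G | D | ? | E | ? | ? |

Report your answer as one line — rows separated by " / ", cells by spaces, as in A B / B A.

F A B C D G E / C E A B F D G / G C F D B E A / D F E G C A B / E D G F A B C / A B C E G F D / B G D A E C F

row 2 has {A,E,F}; column 7 has {B,C,D} — only G is left for (r2,c7).
row 4 has {A,B,D,F}; column 4 has {C,E,F} — only G is left for (r4,c4).
row 4 has {A,B,D,F,G}; column 5 has {E,F} — only C is left for (r4,c5).
row 6 has {A,B,D,E}; column 5 has {C,E,F} — only G is left for (r6,c5).
row 1 has {A,B,C,F}; column 5 has {C,E,F,G} — only D is left for (r1,c5).
row 1 has {A,B,C,D,F}; column 7 has {B,C,D,G} — only E is left for (r1,c7).
row 4 has {A,B,C,D,F,G}; column 3 has {A,B,D} — only E is left for (r4,c3).
row 5 has {C,D,F}; column 3 has {A,B,D,E} — only G is left for (r5,c3).
row 1 has {A,B,C,D,E,F}; column 6 has {A} — only G is left for (r1,c6).
row 3 has {C}; column 3 has {A,B,D,E,G} — only F is left for (r3,c3).
row 3 has {C,F}; column 7 has {B,C,D,E,G} — only A is left for (r3,c7).
row 6 has {A,B,D,E,G}; column 3 has {A,B,D,E,F,G} — only C is left for (r6,c3).
row 6 has {A,B,C,D,E,G}; column 6 has {A,G} — only F is left for (r6,c6).
row 7 has {D,E,G}; column 7 has {A,B,C,D,E,G} — only F is left for (r7,c7).
row 3 has {A,C,F}; column 5 has {C,D,E,F,G} — only B is left for (r3,c5).
row 5 has {C,D,F,G}; column 5 has {B,C,D,E,F,G} — only A is left for (r5,c5).
row 3 has {A,B,C,F}; column 4 has {C,E,F,G} — only D is left for (r3,c4).
row 3 has {A,B,C,D,F}; column 6 has {A,F,G} — only E is left for (r3,c6).
row 5 has {A,C,D,F,G}; column 6 has {A,E,F,G} — only B is left for (r5,c6).
row 7 has {D,E,F,G}; column 6 has {A,B,E,F,G} — only C is left for (r7,c6).
row 2 has {A,E,F,G}; column 4 has {C,D,E,F,G} — only B is left for (r2,c4).
row 2 has {A,B,E,F,G}; column 6 has {A,B,C,E,F,G} — only D is left for (r2,c6).
row 3 has {A,B,C,D,E,F}; column 1 has {A,D,F} — only G is left for (r3,c1).
row 5 has {A,B,C,D,F,G}; column 1 has {A,D,F,G} — only E is left for (r5,c1).
row 7 has {C,D,E,F,G}; column 1 has {A,D,E,F,G} — only B is left for (r7,c1).
row 7 has {B,C,D,E,F,G}; column 4 has {B,C,D,E,F,G} — only A is left for (r7,c4).
row 2 has {A,B,D,E,F,G}; column 1 has {A,B,D,E,F,G} — only C is left for (r2,c1).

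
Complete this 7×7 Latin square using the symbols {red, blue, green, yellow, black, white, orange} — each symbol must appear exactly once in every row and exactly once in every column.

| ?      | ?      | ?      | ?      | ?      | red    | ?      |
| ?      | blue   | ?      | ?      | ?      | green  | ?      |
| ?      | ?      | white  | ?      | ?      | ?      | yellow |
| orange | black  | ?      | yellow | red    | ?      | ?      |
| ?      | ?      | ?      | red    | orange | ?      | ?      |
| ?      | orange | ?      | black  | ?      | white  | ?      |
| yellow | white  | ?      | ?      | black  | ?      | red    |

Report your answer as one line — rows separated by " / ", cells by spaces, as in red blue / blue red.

green yellow orange blue white red black / black blue red white yellow green orange / blue red white orange green black yellow / orange black green yellow red blue white / white green black red orange yellow blue / red orange yellow black blue white green / yellow white blue green black orange red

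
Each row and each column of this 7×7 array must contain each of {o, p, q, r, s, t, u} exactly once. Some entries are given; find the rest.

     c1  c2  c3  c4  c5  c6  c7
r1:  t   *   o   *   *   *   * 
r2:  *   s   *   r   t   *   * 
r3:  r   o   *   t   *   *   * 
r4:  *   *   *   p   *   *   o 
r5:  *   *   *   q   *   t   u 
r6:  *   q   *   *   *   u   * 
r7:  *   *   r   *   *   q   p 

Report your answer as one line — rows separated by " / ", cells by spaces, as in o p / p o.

(r2,c7) = q
(r3,c7) = s
(r1,c7) = r
(r3,c6) = p
(r6,c7) = t
(r1,c6) = s
(r2,c6) = o
(r4,c6) = r
(r1,c4) = u
(r1,c2) = p
(r1,c5) = q
(r3,c5) = u
(r4,c5) = s
(r5,c2) = r
(r7,c5) = o
(r3,c3) = q
(r5,c5) = p
(r6,c5) = r
(r7,c4) = s
(r5,c3) = s
(r6,c3) = p
(r6,c4) = o
(r7,c1) = u
(r7,c2) = t
(r2,c1) = p
(r2,c3) = u
(r4,c1) = q
(r4,c2) = u
(r4,c3) = t
(r5,c1) = o
(r6,c1) = s

t p o u q s r / p s u r t o q / r o q t u p s / q u t p s r o / o r s q p t u / s q p o r u t / u t r s o q p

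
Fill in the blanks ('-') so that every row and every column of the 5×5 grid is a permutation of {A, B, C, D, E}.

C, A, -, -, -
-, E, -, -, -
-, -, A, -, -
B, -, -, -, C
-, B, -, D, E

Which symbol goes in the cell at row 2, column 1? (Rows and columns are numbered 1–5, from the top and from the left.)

D

(r4,c2): row 4 has {B,C}; column 2 has {A,B,E}, so it must be D.
(r4,c3): row 4 has {B,C,D}; column 3 has {A}, so it must be E.
(r4,c4): row 4 has {B,C,D,E}; column 4 has {D}, so it must be A.
(r5,c1): row 5 has {B,D,E}; column 1 has {B,C}, so it must be A.
(r5,c3): row 5 has {A,B,D,E}; column 3 has {A,E}, so it must be C.
(r2,c1): row 2 has {E}; column 1 has {A,B,C}, so it must be D.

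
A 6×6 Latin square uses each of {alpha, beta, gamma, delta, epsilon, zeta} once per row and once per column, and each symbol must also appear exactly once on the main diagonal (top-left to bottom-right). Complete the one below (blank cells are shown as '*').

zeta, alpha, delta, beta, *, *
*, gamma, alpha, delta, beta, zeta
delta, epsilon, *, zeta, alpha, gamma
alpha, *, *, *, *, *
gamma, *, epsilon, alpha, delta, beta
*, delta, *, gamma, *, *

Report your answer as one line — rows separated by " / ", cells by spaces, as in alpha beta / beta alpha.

zeta alpha delta beta gamma epsilon / epsilon gamma alpha delta beta zeta / delta epsilon beta zeta alpha gamma / alpha beta gamma epsilon zeta delta / gamma zeta epsilon alpha delta beta / beta delta zeta gamma epsilon alpha

Cell (r1,c6): row 1 has {alpha,beta,delta,zeta}; column 6 has {beta,gamma,zeta} → epsilon.
Cell (r2,c1): row 2 has {alpha,beta,gamma,delta,zeta}; column 1 has {alpha,gamma,delta,zeta} → epsilon.
Cell (r3,c3): row 3 has {alpha,gamma,delta,epsilon,zeta}; column 3 has {alpha,delta,epsilon}; the diagonal has {gamma,delta,zeta} → beta.
Cell (r4,c4): row 4 has {alpha}; column 4 has {alpha,beta,gamma,delta,zeta}; the diagonal has {beta,gamma,delta,zeta} → epsilon.
Cell (r4,c6): row 4 has {alpha,epsilon}; column 6 has {beta,gamma,epsilon,zeta} → delta.
Cell (r5,c2): row 5 has {alpha,beta,gamma,delta,epsilon}; column 2 has {alpha,gamma,delta,epsilon} → zeta.
Cell (r6,c1): row 6 has {gamma,delta}; column 1 has {alpha,gamma,delta,epsilon,zeta} → beta.
Cell (r6,c3): row 6 has {beta,gamma,delta}; column 3 has {alpha,beta,delta,epsilon} → zeta.
Cell (r6,c5): row 6 has {beta,gamma,delta,zeta}; column 5 has {alpha,beta,delta} → epsilon.
Cell (r6,c6): row 6 has {beta,gamma,delta,epsilon,zeta}; column 6 has {beta,gamma,delta,epsilon,zeta}; the diagonal has {beta,gamma,delta,epsilon,zeta} → alpha.
Cell (r1,c5): row 1 has {alpha,beta,delta,epsilon,zeta}; column 5 has {alpha,beta,delta,epsilon} → gamma.
Cell (r4,c2): row 4 has {alpha,delta,epsilon}; column 2 has {alpha,gamma,delta,epsilon,zeta} → beta.
Cell (r4,c3): row 4 has {alpha,beta,delta,epsilon}; column 3 has {alpha,beta,delta,epsilon,zeta} → gamma.
Cell (r4,c5): row 4 has {alpha,beta,gamma,delta,epsilon}; column 5 has {alpha,beta,gamma,delta,epsilon} → zeta.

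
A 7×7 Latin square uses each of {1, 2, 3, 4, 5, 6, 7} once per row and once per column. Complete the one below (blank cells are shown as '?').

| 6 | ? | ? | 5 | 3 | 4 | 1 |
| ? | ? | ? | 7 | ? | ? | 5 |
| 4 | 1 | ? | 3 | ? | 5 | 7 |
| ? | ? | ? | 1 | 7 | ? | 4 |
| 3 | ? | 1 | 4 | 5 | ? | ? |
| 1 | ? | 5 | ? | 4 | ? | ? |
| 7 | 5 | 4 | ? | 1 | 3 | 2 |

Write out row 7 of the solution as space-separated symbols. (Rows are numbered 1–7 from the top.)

7 5 4 6 1 3 2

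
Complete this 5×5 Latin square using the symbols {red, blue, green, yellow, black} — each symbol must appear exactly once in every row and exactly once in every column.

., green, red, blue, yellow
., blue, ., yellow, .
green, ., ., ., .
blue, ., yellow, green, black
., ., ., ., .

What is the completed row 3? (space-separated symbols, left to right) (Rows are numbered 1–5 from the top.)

(r1,c1) = black
(r2,c1) = red
(r2,c5) = green
(r4,c2) = red
(r5,c1) = yellow
(r5,c2) = black
(r5,c4) = red
(r5,c5) = blue
(r2,c3) = black
(r3,c2) = yellow
(r3,c3) = blue
(r3,c4) = black
(r3,c5) = red

green yellow blue black red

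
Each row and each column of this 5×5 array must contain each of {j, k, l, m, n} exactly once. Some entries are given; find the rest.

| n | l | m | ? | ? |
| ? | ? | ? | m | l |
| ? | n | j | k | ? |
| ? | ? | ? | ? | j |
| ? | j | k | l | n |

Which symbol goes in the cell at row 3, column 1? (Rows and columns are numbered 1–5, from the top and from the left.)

l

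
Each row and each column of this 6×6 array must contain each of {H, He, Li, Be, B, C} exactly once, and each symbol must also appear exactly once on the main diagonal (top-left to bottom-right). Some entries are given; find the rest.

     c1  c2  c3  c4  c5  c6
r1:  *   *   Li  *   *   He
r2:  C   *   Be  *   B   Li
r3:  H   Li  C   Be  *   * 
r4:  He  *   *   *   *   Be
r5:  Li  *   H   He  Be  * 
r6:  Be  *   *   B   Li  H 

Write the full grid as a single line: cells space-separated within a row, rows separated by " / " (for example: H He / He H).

B Be Li C H He / C He Be H B Li / H Li C Be He B / He H B Li C Be / Li B H He Be C / Be C He B Li H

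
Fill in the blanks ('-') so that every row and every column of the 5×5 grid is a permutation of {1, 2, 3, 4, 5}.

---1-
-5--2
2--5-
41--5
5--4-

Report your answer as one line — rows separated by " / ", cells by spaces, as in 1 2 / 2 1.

(r1,c1): row 1 has {1}; column 1 has {2,4,5}, so it must be 3.
(r1,c5): row 1 has {1,3}; column 5 has {2,5}, so it must be 4.
(r2,c1): row 2 has {2,5}; column 1 has {2,3,4,5}, so it must be 1.
(r2,c4): row 2 has {1,2,5}; column 4 has {1,4,5}, so it must be 3.
(r4,c4): row 4 has {1,4,5}; column 4 has {1,3,4,5}, so it must be 2.
(r1,c2): row 1 has {1,3,4}; column 2 has {1,5}, so it must be 2.
(r1,c3): row 1 has {1,2,3,4}; column 3 is empty so far, so it must be 5.
(r2,c3): row 2 has {1,2,3,5}; column 3 has {5}, so it must be 4.
(r4,c3): row 4 has {1,2,4,5}; column 3 has {4,5}, so it must be 3.
(r5,c2): row 5 has {4,5}; column 2 has {1,2,5}, so it must be 3.
(r5,c5): row 5 has {3,4,5}; column 5 has {2,4,5}, so it must be 1.
(r3,c2): row 3 has {2,5}; column 2 has {1,2,3,5}, so it must be 4.
(r3,c3): row 3 has {2,4,5}; column 3 has {3,4,5}, so it must be 1.
(r3,c5): row 3 has {1,2,4,5}; column 5 has {1,2,4,5}, so it must be 3.
(r5,c3): row 5 has {1,3,4,5}; column 3 has {1,3,4,5}, so it must be 2.

3 2 5 1 4 / 1 5 4 3 2 / 2 4 1 5 3 / 4 1 3 2 5 / 5 3 2 4 1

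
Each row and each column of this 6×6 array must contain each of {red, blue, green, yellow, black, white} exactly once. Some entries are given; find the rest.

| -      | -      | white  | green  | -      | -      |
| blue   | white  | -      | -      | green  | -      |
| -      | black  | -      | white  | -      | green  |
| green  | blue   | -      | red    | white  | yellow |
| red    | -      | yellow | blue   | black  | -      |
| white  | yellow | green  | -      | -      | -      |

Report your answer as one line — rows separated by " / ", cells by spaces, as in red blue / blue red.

black red white green yellow blue / blue white red yellow green black / yellow black blue white red green / green blue black red white yellow / red green yellow blue black white / white yellow green black blue red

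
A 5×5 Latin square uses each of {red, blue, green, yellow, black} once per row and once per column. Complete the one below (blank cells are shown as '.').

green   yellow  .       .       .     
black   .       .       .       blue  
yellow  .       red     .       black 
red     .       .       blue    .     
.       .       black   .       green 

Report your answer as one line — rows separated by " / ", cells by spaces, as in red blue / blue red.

Cell (r1,c3): row 1 has {green,yellow}; column 3 has {red,black} → blue.
Cell (r1,c5): row 1 has {blue,green,yellow}; column 5 has {blue,green,black} → red.
Cell (r3,c4): row 3 has {red,yellow,black}; column 4 has {blue} → green.
Cell (r4,c5): row 4 has {red,blue}; column 5 has {red,blue,green,black} → yellow.
Cell (r5,c1): row 5 has {green,black}; column 1 has {red,green,yellow,black} → blue.
Cell (r5,c2): row 5 has {blue,green,black}; column 2 has {yellow} → red.
Cell (r5,c4): row 5 has {red,blue,green,black}; column 4 has {blue,green} → yellow.
Cell (r1,c4): row 1 has {red,blue,green,yellow}; column 4 has {blue,green,yellow} → black.
Cell (r2,c2): row 2 has {blue,black}; column 2 has {red,yellow} → green.
Cell (r2,c3): row 2 has {blue,green,black}; column 3 has {red,blue,black} → yellow.
Cell (r2,c4): row 2 has {blue,green,yellow,black}; column 4 has {blue,green,yellow,black} → red.
Cell (r3,c2): row 3 has {red,green,yellow,black}; column 2 has {red,green,yellow} → blue.
Cell (r4,c2): row 4 has {red,blue,yellow}; column 2 has {red,blue,green,yellow} → black.
Cell (r4,c3): row 4 has {red,blue,yellow,black}; column 3 has {red,blue,yellow,black} → green.

green yellow blue black red / black green yellow red blue / yellow blue red green black / red black green blue yellow / blue red black yellow green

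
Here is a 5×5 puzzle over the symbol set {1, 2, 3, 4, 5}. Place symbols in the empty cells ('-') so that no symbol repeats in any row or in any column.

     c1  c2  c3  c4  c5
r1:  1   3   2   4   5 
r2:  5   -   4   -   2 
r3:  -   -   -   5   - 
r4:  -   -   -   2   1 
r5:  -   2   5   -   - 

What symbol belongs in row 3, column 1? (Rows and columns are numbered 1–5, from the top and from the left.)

2

(r2,c2) = 1
(r2,c4) = 3
(r3,c2) = 4
(r3,c5) = 3
(r4,c2) = 5
(r4,c3) = 3
(r5,c4) = 1
(r5,c5) = 4
(r3,c1) = 2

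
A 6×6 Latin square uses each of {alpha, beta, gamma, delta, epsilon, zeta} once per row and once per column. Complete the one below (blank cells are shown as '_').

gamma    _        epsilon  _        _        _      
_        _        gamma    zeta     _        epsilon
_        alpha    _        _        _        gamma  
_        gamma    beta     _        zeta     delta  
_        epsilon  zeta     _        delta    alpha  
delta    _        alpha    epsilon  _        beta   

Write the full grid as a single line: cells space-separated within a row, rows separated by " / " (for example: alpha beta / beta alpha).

gamma beta epsilon delta alpha zeta / alpha delta gamma zeta beta epsilon / zeta alpha delta beta epsilon gamma / epsilon gamma beta alpha zeta delta / beta epsilon zeta gamma delta alpha / delta zeta alpha epsilon gamma beta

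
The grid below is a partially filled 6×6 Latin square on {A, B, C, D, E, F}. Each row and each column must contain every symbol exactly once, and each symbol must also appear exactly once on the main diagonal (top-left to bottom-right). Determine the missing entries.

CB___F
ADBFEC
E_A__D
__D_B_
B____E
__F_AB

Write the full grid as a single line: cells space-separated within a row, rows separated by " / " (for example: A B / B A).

C B E A D F / A D B F E C / E F A B C D / F C D E B A / B A C D F E / D E F C A B

Cell (r1,c3): row 1 has {B,C,F}; column 3 has {A,B,D,F} → E.
Cell (r1,c5): row 1 has {B,C,E,F}; column 5 has {A,B,E} → D.
Cell (r4,c1): row 4 has {B,D}; column 1 has {A,B,C,E} → F.
Cell (r4,c4): row 4 has {B,D,F}; column 4 has {F}; the diagonal has {A,B,C,D} → E.
Cell (r4,c6): row 4 has {B,D,E,F}; column 6 has {B,C,D,E,F} → A.
Cell (r5,c3): row 5 has {B,E}; column 3 has {A,B,D,E,F} → C.
Cell (r5,c5): row 5 has {B,C,E}; column 5 has {A,B,D,E}; the diagonal has {A,B,C,D,E} → F.
Cell (r6,c1): row 6 has {A,B,F}; column 1 has {A,B,C,E,F} → D.
Cell (r6,c4): row 6 has {A,B,D,F}; column 4 has {E,F} → C.
Cell (r1,c4): row 1 has {B,C,D,E,F}; column 4 has {C,E,F} → A.
Cell (r3,c4): row 3 has {A,D,E}; column 4 has {A,C,E,F} → B.
Cell (r3,c5): row 3 has {A,B,D,E}; column 5 has {A,B,D,E,F} → C.
Cell (r4,c2): row 4 has {A,B,D,E,F}; column 2 has {B,D} → C.
Cell (r5,c2): row 5 has {B,C,E,F}; column 2 has {B,C,D} → A.
Cell (r5,c4): row 5 has {A,B,C,E,F}; column 4 has {A,B,C,E,F} → D.
Cell (r6,c2): row 6 has {A,B,C,D,F}; column 2 has {A,B,C,D} → E.
Cell (r3,c2): row 3 has {A,B,C,D,E}; column 2 has {A,B,C,D,E} → F.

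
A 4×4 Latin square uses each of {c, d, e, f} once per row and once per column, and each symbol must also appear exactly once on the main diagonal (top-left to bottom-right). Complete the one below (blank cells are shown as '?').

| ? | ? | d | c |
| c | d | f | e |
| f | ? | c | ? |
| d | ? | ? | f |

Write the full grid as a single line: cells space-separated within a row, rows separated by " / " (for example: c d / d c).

(r1,c1) = e
(r1,c2) = f
(r3,c2) = e
(r3,c4) = d
(r4,c2) = c
(r4,c3) = e

e f d c / c d f e / f e c d / d c e f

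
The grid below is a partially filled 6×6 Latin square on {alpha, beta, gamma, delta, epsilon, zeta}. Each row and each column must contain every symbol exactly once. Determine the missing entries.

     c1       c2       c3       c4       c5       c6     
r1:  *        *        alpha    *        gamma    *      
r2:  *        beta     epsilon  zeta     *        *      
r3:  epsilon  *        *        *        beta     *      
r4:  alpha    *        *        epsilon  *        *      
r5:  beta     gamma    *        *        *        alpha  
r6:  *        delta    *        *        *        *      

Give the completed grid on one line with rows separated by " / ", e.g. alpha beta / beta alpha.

zeta epsilon alpha beta gamma delta / delta beta epsilon zeta alpha gamma / epsilon alpha delta gamma beta zeta / alpha zeta gamma epsilon delta beta / beta gamma zeta delta epsilon alpha / gamma delta beta alpha zeta epsilon

At row 4, column 2: row 4 has {alpha,epsilon}; column 2 has {beta,gamma,delta}; that leaves zeta.
At row 4, column 5: row 4 has {alpha,epsilon,zeta}; column 5 has {beta,gamma}; that leaves delta.
At row 5, column 4: row 5 has {alpha,beta,gamma}; column 4 has {epsilon,zeta}; that leaves delta.
At row 1, column 2: row 1 has {alpha,gamma}; column 2 has {beta,gamma,delta,zeta}; that leaves epsilon.
At row 1, column 4: row 1 has {alpha,gamma,epsilon}; column 4 has {delta,epsilon,zeta}; that leaves beta.
At row 2, column 5: row 2 has {beta,epsilon,zeta}; column 5 has {beta,gamma,delta}; that leaves alpha.
At row 3, column 2: row 3 has {beta,epsilon}; column 2 has {beta,gamma,delta,epsilon,zeta}; that leaves alpha.
At row 3, column 4: row 3 has {alpha,beta,epsilon}; column 4 has {beta,delta,epsilon,zeta}; that leaves gamma.
At row 5, column 3: row 5 has {alpha,beta,gamma,delta}; column 3 has {alpha,epsilon}; that leaves zeta.
At row 5, column 5: row 5 has {alpha,beta,gamma,delta,zeta}; column 5 has {alpha,beta,gamma,delta}; that leaves epsilon.
At row 6, column 4: row 6 has {delta}; column 4 has {beta,gamma,delta,epsilon,zeta}; that leaves alpha.
At row 6, column 5: row 6 has {alpha,delta}; column 5 has {alpha,beta,gamma,delta,epsilon}; that leaves zeta.
At row 3, column 3: row 3 has {alpha,beta,gamma,epsilon}; column 3 has {alpha,epsilon,zeta}; that leaves delta.
At row 3, column 6: row 3 has {alpha,beta,gamma,delta,epsilon}; column 6 has {alpha}; that leaves zeta.
At row 6, column 1: row 6 has {alpha,delta,zeta}; column 1 has {alpha,beta,epsilon}; that leaves gamma.
At row 6, column 3: row 6 has {alpha,gamma,delta,zeta}; column 3 has {alpha,delta,epsilon,zeta}; that leaves beta.
At row 6, column 6: row 6 has {alpha,beta,gamma,delta,zeta}; column 6 has {alpha,zeta}; that leaves epsilon.
At row 1, column 6: row 1 has {alpha,beta,gamma,epsilon}; column 6 has {alpha,epsilon,zeta}; that leaves delta.
At row 2, column 1: row 2 has {alpha,beta,epsilon,zeta}; column 1 has {alpha,beta,gamma,epsilon}; that leaves delta.
At row 2, column 6: row 2 has {alpha,beta,delta,epsilon,zeta}; column 6 has {alpha,delta,epsilon,zeta}; that leaves gamma.
At row 4, column 3: row 4 has {alpha,delta,epsilon,zeta}; column 3 has {alpha,beta,delta,epsilon,zeta}; that leaves gamma.
At row 4, column 6: row 4 has {alpha,gamma,delta,epsilon,zeta}; column 6 has {alpha,gamma,delta,epsilon,zeta}; that leaves beta.
At row 1, column 1: row 1 has {alpha,beta,gamma,delta,epsilon}; column 1 has {alpha,beta,gamma,delta,epsilon}; that leaves zeta.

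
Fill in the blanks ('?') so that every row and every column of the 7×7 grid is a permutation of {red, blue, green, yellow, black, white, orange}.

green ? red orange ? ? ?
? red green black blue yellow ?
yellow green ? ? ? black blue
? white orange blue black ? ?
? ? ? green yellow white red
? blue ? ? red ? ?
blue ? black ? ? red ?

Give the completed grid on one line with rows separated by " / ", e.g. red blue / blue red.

green yellow red orange white blue black / white red green black blue yellow orange / yellow green white red orange black blue / red white orange blue black green yellow / orange black blue green yellow white red / black blue yellow white red orange green / blue orange black yellow green red white

(r1,c5) = white
(r1,c6) = blue
(r3,c3) = white
(r3,c4) = red
(r3,c5) = orange
(r4,c1) = red
(r4,c6) = green
(r4,c7) = yellow
(r5,c3) = blue
(r6,c3) = yellow
(r6,c4) = white
(r6,c6) = orange
(r7,c4) = yellow
(r7,c5) = green
(r1,c7) = black
(r6,c1) = black
(r6,c7) = green
(r7,c2) = orange
(r7,c7) = white
(r1,c2) = yellow
(r2,c7) = orange
(r5,c1) = orange
(r5,c2) = black
(r2,c1) = white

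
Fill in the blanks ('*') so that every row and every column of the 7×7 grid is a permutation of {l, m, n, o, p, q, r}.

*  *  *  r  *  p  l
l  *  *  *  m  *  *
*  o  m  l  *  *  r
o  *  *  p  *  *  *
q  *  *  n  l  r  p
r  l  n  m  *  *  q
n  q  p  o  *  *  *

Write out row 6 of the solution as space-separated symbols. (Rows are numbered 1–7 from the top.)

row 1 has {l,p,r}; column 1 has {l,n,o,q,r} — only m is left for (r1,c1).
row 1 has {l,m,p,r}; column 2 has {l,o,q} — only n is left for (r1,c2).
row 2 has {l,m}; column 4 has {l,m,n,o,p,r} — only q is left for (r2,c4).
row 3 has {l,m,o,r}; column 1 has {l,m,n,o,q,r} — only p is left for (r3,c1).
row 5 has {l,n,p,q,r}; column 2 has {l,n,o,q} — only m is left for (r5,c2).
row 5 has {l,m,n,p,q,r}; column 3 has {m,n,p} — only o is left for (r5,c3).
row 6 has {l,m,n,q,r}; column 6 has {p,r} — only o is left for (r6,c6).
row 7 has {n,o,p,q}; column 5 has {l,m} — only r is left for (r7,c5).
row 7 has {n,o,p,q,r}; column 7 has {l,p,q,r} — only m is left for (r7,c7).
row 1 has {l,m,n,p,r}; column 3 has {m,n,o,p} — only q is left for (r1,c3).
row 1 has {l,m,n,p,q,r}; column 5 has {l,m,r} — only o is left for (r1,c5).
row 2 has {l,m,q}; column 3 has {m,n,o,p,q} — only r is left for (r2,c3).
row 2 has {l,m,q,r}; column 6 has {o,p,r} — only n is left for (r2,c6).
row 2 has {l,m,n,q,r}; column 7 has {l,m,p,q,r} — only o is left for (r2,c7).
row 3 has {l,m,o,p,r}; column 6 has {n,o,p,r} — only q is left for (r3,c6).
row 4 has {o,p}; column 2 has {l,m,n,o,q} — only r is left for (r4,c2).
row 4 has {o,p,r}; column 3 has {m,n,o,p,q,r} — only l is left for (r4,c3).
row 4 has {l,o,p,r}; column 6 has {n,o,p,q,r} — only m is left for (r4,c6).
row 4 has {l,m,o,p,r}; column 7 has {l,m,o,p,q,r} — only n is left for (r4,c7).
row 6 has {l,m,n,o,q,r}; column 5 has {l,m,o,r} — only p is left for (r6,c5).

r l n m p o q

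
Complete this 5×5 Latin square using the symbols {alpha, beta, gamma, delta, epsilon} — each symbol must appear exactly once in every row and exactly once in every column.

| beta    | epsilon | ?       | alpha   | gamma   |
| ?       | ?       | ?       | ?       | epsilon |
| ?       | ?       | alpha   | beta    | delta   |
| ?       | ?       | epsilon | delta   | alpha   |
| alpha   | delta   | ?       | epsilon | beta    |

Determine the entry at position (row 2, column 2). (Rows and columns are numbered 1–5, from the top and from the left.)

alpha

(r1,c3) = delta
(r2,c4) = gamma
(r3,c2) = gamma
(r4,c1) = gamma
(r4,c2) = beta
(r5,c3) = gamma
(r2,c1) = delta
(r2,c2) = alpha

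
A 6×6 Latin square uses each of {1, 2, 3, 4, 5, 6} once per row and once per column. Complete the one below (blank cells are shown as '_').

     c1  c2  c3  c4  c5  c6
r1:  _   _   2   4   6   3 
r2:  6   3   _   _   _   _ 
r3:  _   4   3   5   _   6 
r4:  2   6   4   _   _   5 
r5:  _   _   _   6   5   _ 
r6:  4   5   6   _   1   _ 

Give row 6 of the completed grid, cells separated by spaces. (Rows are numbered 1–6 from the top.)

4 5 6 3 1 2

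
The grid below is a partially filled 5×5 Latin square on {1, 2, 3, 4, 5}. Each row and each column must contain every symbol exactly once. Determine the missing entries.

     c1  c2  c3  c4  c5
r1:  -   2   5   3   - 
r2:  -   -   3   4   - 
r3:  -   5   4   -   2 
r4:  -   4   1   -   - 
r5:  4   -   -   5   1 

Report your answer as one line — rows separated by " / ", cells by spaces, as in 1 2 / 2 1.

(r1,c1) = 1
(r1,c5) = 4
(r2,c2) = 1
(r2,c5) = 5
(r3,c1) = 3
(r3,c4) = 1
(r4,c4) = 2
(r4,c5) = 3
(r5,c2) = 3
(r5,c3) = 2
(r2,c1) = 2
(r4,c1) = 5

1 2 5 3 4 / 2 1 3 4 5 / 3 5 4 1 2 / 5 4 1 2 3 / 4 3 2 5 1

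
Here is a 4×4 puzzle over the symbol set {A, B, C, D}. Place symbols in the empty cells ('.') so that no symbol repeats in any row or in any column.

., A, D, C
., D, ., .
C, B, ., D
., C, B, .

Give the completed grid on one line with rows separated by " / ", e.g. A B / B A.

B A D C / A D C B / C B A D / D C B A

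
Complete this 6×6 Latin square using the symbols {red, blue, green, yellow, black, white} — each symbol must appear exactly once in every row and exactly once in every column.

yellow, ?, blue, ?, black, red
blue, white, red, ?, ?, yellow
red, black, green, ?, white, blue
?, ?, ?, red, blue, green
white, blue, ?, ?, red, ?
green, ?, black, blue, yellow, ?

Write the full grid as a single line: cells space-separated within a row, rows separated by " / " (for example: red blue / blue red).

yellow green blue white black red / blue white red black green yellow / red black green yellow white blue / black yellow white red blue green / white blue yellow green red black / green red black blue yellow white

(r1,c2): row 1 has {red,blue,yellow,black}; column 2 has {blue,black,white}, so it must be green.
(r1,c4): row 1 has {red,blue,green,yellow,black}; column 4 has {red,blue}, so it must be white.
(r2,c5): row 2 has {red,blue,yellow,white}; column 5 has {red,blue,yellow,black,white}, so it must be green.
(r3,c4): row 3 has {red,blue,green,black,white}; column 4 has {red,blue,white}, so it must be yellow.
(r4,c1): row 4 has {red,blue,green}; column 1 has {red,blue,green,yellow,white}, so it must be black.
(r4,c2): row 4 has {red,blue,green,black}; column 2 has {blue,green,black,white}, so it must be yellow.
(r4,c3): row 4 has {red,blue,green,yellow,black}; column 3 has {red,blue,green,black}, so it must be white.
(r5,c3): row 5 has {red,blue,white}; column 3 has {red,blue,green,black,white}, so it must be yellow.
(r5,c6): row 5 has {red,blue,yellow,white}; column 6 has {red,blue,green,yellow}, so it must be black.
(r6,c2): row 6 has {blue,green,yellow,black}; column 2 has {blue,green,yellow,black,white}, so it must be red.
(r6,c6): row 6 has {red,blue,green,yellow,black}; column 6 has {red,blue,green,yellow,black}, so it must be white.
(r2,c4): row 2 has {red,blue,green,yellow,white}; column 4 has {red,blue,yellow,white}, so it must be black.
(r5,c4): row 5 has {red,blue,yellow,black,white}; column 4 has {red,blue,yellow,black,white}, so it must be green.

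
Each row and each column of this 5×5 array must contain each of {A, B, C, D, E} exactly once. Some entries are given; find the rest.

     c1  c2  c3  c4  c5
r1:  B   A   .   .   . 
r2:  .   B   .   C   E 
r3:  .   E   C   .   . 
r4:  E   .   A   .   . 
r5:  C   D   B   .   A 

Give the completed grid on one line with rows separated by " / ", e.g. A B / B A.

B A E D C / A B D C E / D E C A B / E C A B D / C D B E A

(r2,c3) = D
(r4,c2) = C
(r5,c4) = E
(r1,c3) = E
(r1,c4) = D
(r1,c5) = C
(r2,c1) = A
(r3,c1) = D
(r3,c5) = B
(r4,c4) = B
(r4,c5) = D
(r3,c4) = A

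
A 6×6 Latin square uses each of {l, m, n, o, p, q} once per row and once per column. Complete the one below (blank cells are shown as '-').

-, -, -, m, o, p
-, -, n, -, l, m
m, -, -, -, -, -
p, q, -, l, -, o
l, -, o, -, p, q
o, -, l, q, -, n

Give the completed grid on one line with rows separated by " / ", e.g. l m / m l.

n l q m o p / q o n p l m / m n p o q l / p q m l n o / l m o n p q / o p l q m n

(r1,c3) = q
(r2,c1) = q
(r3,c3) = p
(r3,c6) = l
(r4,c3) = m
(r4,c5) = n
(r5,c4) = n
(r6,c5) = m
(r1,c1) = n
(r1,c2) = l
(r3,c4) = o
(r3,c5) = q
(r5,c2) = m
(r6,c2) = p
(r2,c2) = o
(r2,c4) = p
(r3,c2) = n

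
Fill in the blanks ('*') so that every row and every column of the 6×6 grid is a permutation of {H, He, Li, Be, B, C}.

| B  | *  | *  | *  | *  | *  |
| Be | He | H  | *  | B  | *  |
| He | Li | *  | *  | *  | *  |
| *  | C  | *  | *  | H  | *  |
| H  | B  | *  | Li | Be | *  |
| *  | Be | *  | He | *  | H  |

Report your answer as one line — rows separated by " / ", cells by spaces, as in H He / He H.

B H Li Be He C / Be He H C B Li / He Li Be H C B / Li C He B H Be / H B C Li Be He / C Be B He Li H

(r1,c2) = H
(r2,c4) = C
(r2,c6) = Li
(r3,c5) = C
(r4,c1) = Li
(r6,c1) = C
(r6,c5) = Li
(r1,c4) = Be
(r1,c5) = He
(r1,c6) = C
(r4,c4) = B
(r5,c6) = He
(r6,c3) = B
(r1,c3) = Li
(r3,c3) = Be
(r3,c4) = H
(r3,c6) = B
(r4,c3) = He
(r4,c6) = Be
(r5,c3) = C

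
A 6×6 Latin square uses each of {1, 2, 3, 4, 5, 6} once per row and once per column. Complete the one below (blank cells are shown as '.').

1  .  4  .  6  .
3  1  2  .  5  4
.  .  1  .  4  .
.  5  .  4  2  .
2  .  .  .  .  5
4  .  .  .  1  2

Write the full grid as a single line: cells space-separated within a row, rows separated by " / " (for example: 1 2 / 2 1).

1 2 4 5 6 3 / 3 1 2 6 5 4 / 5 3 1 2 4 6 / 6 5 3 4 2 1 / 2 4 6 1 3 5 / 4 6 5 3 1 2

(r1,c6) = 3
(r2,c4) = 6
(r3,c6) = 6
(r4,c1) = 6
(r4,c3) = 3
(r4,c6) = 1
(r5,c3) = 6
(r5,c5) = 3
(r6,c3) = 5
(r6,c4) = 3
(r1,c2) = 2
(r1,c4) = 5
(r3,c1) = 5
(r3,c2) = 3
(r3,c4) = 2
(r5,c2) = 4
(r5,c4) = 1
(r6,c2) = 6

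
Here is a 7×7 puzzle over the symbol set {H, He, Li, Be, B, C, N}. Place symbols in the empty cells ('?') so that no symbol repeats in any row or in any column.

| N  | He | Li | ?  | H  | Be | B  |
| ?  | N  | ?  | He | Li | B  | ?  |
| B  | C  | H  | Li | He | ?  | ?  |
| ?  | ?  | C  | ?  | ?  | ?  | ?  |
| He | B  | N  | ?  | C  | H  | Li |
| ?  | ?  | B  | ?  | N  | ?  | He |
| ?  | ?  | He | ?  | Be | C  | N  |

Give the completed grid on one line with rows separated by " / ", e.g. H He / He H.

N He Li C H Be B / H N Be He Li B C / B C H Li He N Be / Be Li C N B He H / He B N Be C H Li / C Be B H N Li He / Li H He B Be C N

(r1,c4) = C
(r2,c3) = Be
(r3,c6) = N
(r3,c7) = Be
(r4,c5) = B
(r4,c7) = H
(r5,c4) = Be
(r6,c4) = H
(r6,c6) = Li
(r7,c4) = B
(r2,c7) = C
(r4,c4) = N
(r4,c6) = He
(r6,c2) = Be
(r2,c1) = H
(r4,c2) = Li
(r6,c1) = C
(r7,c1) = Li
(r7,c2) = H
(r4,c1) = Be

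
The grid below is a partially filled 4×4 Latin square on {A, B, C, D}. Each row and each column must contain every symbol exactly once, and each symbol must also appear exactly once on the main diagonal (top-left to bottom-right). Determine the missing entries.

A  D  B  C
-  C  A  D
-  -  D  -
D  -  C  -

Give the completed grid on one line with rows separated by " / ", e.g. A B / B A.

A D B C / B C A D / C B D A / D A C B

(r2,c1) = B
(r3,c1) = C
(r4,c4) = B
(r3,c4) = A
(r4,c2) = A
(r3,c2) = B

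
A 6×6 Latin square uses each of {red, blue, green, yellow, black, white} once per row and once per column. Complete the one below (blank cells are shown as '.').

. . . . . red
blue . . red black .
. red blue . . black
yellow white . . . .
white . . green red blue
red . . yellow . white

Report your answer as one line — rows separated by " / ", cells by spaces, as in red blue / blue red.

Cell (r3,c1): row 3 has {red,blue,black}; column 1 has {red,blue,yellow,white} → green.
Cell (r3,c4): row 3 has {red,blue,green,black}; column 4 has {red,green,yellow} → white.
Cell (r3,c5): row 3 has {red,blue,green,black,white}; column 5 has {red,black} → yellow.
Cell (r4,c6): row 4 has {yellow,white}; column 6 has {red,blue,black,white} → green.
Cell (r1,c1): row 1 has {red}; column 1 has {red,blue,green,yellow,white} → black.
Cell (r1,c4): row 1 has {red,black}; column 4 has {red,green,yellow,white} → blue.
Cell (r2,c6): row 2 has {red,blue,black}; column 6 has {red,blue,green,black,white} → yellow.
Cell (r4,c4): row 4 has {green,yellow,white}; column 4 has {red,blue,green,yellow,white} → black.
Cell (r4,c5): row 4 has {green,yellow,black,white}; column 5 has {red,yellow,black} → blue.
Cell (r6,c5): row 6 has {red,yellow,white}; column 5 has {red,blue,yellow,black} → green.
Cell (r1,c5): row 1 has {red,blue,black}; column 5 has {red,blue,green,yellow,black} → white.
Cell (r2,c2): row 2 has {red,blue,yellow,black}; column 2 has {red,white} → green.
Cell (r2,c3): row 2 has {red,blue,green,yellow,black}; column 3 has {blue} → white.
Cell (r4,c3): row 4 has {blue,green,yellow,black,white}; column 3 has {blue,white} → red.
Cell (r6,c3): row 6 has {red,green,yellow,white}; column 3 has {red,blue,white} → black.
Cell (r1,c2): row 1 has {red,blue,black,white}; column 2 has {red,green,white} → yellow.
Cell (r1,c3): row 1 has {red,blue,yellow,black,white}; column 3 has {red,blue,black,white} → green.
Cell (r5,c2): row 5 has {red,blue,green,white}; column 2 has {red,green,yellow,white} → black.
Cell (r5,c3): row 5 has {red,blue,green,black,white}; column 3 has {red,blue,green,black,white} → yellow.
Cell (r6,c2): row 6 has {red,green,yellow,black,white}; column 2 has {red,green,yellow,black,white} → blue.

black yellow green blue white red / blue green white red black yellow / green red blue white yellow black / yellow white red black blue green / white black yellow green red blue / red blue black yellow green white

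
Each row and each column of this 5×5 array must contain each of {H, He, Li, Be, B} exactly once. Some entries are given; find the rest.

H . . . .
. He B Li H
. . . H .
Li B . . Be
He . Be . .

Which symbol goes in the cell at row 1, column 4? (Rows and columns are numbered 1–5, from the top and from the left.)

Be

(r2,c1) = Be
(r3,c1) = B
(r4,c4) = He
(r5,c4) = B
(r5,c5) = Li
(r1,c4) = Be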